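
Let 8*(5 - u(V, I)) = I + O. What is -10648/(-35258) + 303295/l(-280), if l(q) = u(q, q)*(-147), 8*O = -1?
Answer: -340190093212/6636736743 ≈ -51.259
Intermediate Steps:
O = -1/8 (O = (1/8)*(-1) = -1/8 ≈ -0.12500)
u(V, I) = 321/64 - I/8 (u(V, I) = 5 - (I - 1/8)/8 = 5 - (-1/8 + I)/8 = 5 + (1/64 - I/8) = 321/64 - I/8)
l(q) = -47187/64 + 147*q/8 (l(q) = (321/64 - q/8)*(-147) = -47187/64 + 147*q/8)
-10648/(-35258) + 303295/l(-280) = -10648/(-35258) + 303295/(-47187/64 + (147/8)*(-280)) = -10648*(-1/35258) + 303295/(-47187/64 - 5145) = 5324/17629 + 303295/(-376467/64) = 5324/17629 + 303295*(-64/376467) = 5324/17629 - 19410880/376467 = -340190093212/6636736743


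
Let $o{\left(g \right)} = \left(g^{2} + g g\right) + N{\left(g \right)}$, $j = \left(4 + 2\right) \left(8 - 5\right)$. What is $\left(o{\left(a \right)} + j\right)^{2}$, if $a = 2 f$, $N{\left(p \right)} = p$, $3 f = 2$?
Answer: $\frac{42436}{81} \approx 523.9$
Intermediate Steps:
$f = \frac{2}{3}$ ($f = \frac{1}{3} \cdot 2 = \frac{2}{3} \approx 0.66667$)
$j = 18$ ($j = 6 \cdot 3 = 18$)
$a = \frac{4}{3}$ ($a = 2 \cdot \frac{2}{3} = \frac{4}{3} \approx 1.3333$)
$o{\left(g \right)} = g + 2 g^{2}$ ($o{\left(g \right)} = \left(g^{2} + g g\right) + g = \left(g^{2} + g^{2}\right) + g = 2 g^{2} + g = g + 2 g^{2}$)
$\left(o{\left(a \right)} + j\right)^{2} = \left(\frac{4 \left(1 + 2 \cdot \frac{4}{3}\right)}{3} + 18\right)^{2} = \left(\frac{4 \left(1 + \frac{8}{3}\right)}{3} + 18\right)^{2} = \left(\frac{4}{3} \cdot \frac{11}{3} + 18\right)^{2} = \left(\frac{44}{9} + 18\right)^{2} = \left(\frac{206}{9}\right)^{2} = \frac{42436}{81}$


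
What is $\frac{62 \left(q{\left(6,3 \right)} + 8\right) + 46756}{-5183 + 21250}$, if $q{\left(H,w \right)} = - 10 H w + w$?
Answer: $\frac{36278}{16067} \approx 2.2579$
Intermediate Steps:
$q{\left(H,w \right)} = w - 10 H w$ ($q{\left(H,w \right)} = - 10 H w + w = w - 10 H w$)
$\frac{62 \left(q{\left(6,3 \right)} + 8\right) + 46756}{-5183 + 21250} = \frac{62 \left(3 \left(1 - 60\right) + 8\right) + 46756}{-5183 + 21250} = \frac{62 \left(3 \left(1 - 60\right) + 8\right) + 46756}{16067} = \left(62 \left(3 \left(-59\right) + 8\right) + 46756\right) \frac{1}{16067} = \left(62 \left(-177 + 8\right) + 46756\right) \frac{1}{16067} = \left(62 \left(-169\right) + 46756\right) \frac{1}{16067} = \left(-10478 + 46756\right) \frac{1}{16067} = 36278 \cdot \frac{1}{16067} = \frac{36278}{16067}$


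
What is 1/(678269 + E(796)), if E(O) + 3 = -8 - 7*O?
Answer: 1/672686 ≈ 1.4866e-6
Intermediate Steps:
E(O) = -11 - 7*O (E(O) = -3 + (-8 - 7*O) = -11 - 7*O)
1/(678269 + E(796)) = 1/(678269 + (-11 - 7*796)) = 1/(678269 + (-11 - 5572)) = 1/(678269 - 5583) = 1/672686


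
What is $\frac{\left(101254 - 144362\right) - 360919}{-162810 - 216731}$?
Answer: $\frac{404027}{379541} \approx 1.0645$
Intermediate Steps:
$\frac{\left(101254 - 144362\right) - 360919}{-162810 - 216731} = \frac{-43108 - 360919}{-379541} = \left(-404027\right) \left(- \frac{1}{379541}\right) = \frac{404027}{379541}$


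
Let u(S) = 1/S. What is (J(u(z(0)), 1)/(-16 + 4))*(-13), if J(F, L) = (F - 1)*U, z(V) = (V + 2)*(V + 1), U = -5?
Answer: 65/24 ≈ 2.7083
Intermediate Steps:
z(V) = (1 + V)*(2 + V) (z(V) = (2 + V)*(1 + V) = (1 + V)*(2 + V))
u(S) = 1/S
J(F, L) = 5 - 5*F (J(F, L) = (F - 1)*(-5) = (-1 + F)*(-5) = 5 - 5*F)
(J(u(z(0)), 1)/(-16 + 4))*(-13) = ((5 - 5/(2 + 0² + 3*0))/(-16 + 4))*(-13) = ((5 - 5/(2 + 0 + 0))/(-12))*(-13) = ((5 - 5/2)*(-1/12))*(-13) = ((5/2)*(-1/12))*(-13) = -5/24*(-13) = 65/24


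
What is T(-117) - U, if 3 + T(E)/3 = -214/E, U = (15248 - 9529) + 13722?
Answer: -758336/39 ≈ -19445.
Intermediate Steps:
U = 19441 (U = 5719 + 13722 = 19441)
T(E) = -9 - 642/E (T(E) = -9 + 3*(-214/E) = -9 - 642/E)
T(-117) - U = (-9 - 642/(-117)) - 1*19441 = (-9 - 642*(-1/117)) - 19441 = (-9 + 214/39) - 19441 = -137/39 - 19441 = -758336/39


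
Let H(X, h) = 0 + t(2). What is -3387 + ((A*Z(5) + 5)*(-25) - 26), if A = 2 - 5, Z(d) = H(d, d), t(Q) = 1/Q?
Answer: -7001/2 ≈ -3500.5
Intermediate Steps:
t(Q) = 1/Q
H(X, h) = ½ (H(X, h) = 0 + 1/2 = 0 + ½ = ½)
Z(d) = ½
A = -3
-3387 + ((A*Z(5) + 5)*(-25) - 26) = -3387 + ((-3*½ + 5)*(-25) - 26) = -3387 + ((-3/2 + 5)*(-25) - 26) = -3387 + ((7/2)*(-25) - 26) = -3387 + (-175/2 - 26) = -3387 - 227/2 = -7001/2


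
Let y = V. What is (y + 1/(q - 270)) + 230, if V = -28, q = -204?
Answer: 95747/474 ≈ 202.00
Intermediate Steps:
y = -28
(y + 1/(q - 270)) + 230 = (-28 + 1/(-204 - 270)) + 230 = (-28 + 1/(-474)) + 230 = (-28 - 1/474) + 230 = -13273/474 + 230 = 95747/474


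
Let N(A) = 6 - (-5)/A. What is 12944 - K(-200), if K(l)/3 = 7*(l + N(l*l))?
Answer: 136143979/8000 ≈ 17018.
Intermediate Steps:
N(A) = 6 + 5/A
K(l) = 126 + 21*l + 105/l**2 (K(l) = 3*(7*(l + (6 + 5/((l*l))))) = 3*(7*(l + (6 + 5/(l**2)))) = 3*(7*(l + (6 + 5/l**2))) = 3*(7*(6 + l + 5/l**2)) = 3*(42 + 7*l + 35/l**2) = 126 + 21*l + 105/l**2)
12944 - K(-200) = 12944 - (126 + 21*(-200) + 105/(-200)**2) = 12944 - (126 - 4200 + 105*(1/40000)) = 12944 - (126 - 4200 + 21/8000) = 12944 - 1*(-32591979/8000) = 12944 + 32591979/8000 = 136143979/8000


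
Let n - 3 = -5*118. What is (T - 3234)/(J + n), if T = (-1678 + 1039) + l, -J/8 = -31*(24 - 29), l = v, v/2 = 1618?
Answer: 91/261 ≈ 0.34866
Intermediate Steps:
v = 3236 (v = 2*1618 = 3236)
l = 3236
J = -1240 (J = -(-248)*(24 - 29) = -(-248)*(-5) = -8*155 = -1240)
T = 2597 (T = (-1678 + 1039) + 3236 = -639 + 3236 = 2597)
n = -587 (n = 3 - 5*118 = 3 - 590 = -587)
(T - 3234)/(J + n) = (2597 - 3234)/(-1240 - 587) = -637/(-1827) = -637*(-1/1827) = 91/261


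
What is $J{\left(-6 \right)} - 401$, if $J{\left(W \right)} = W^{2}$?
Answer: $-365$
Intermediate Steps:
$J{\left(-6 \right)} - 401 = \left(-6\right)^{2} - 401 = 36 - 401 = -365$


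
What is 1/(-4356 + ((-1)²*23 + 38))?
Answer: -1/4295 ≈ -0.00023283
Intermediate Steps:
1/(-4356 + ((-1)²*23 + 38)) = 1/(-4356 + (1*23 + 38)) = 1/(-4356 + (23 + 38)) = 1/(-4356 + 61) = 1/(-4295) = -1/4295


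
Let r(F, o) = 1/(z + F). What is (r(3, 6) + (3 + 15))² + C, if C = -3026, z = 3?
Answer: -97055/36 ≈ -2696.0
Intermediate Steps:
r(F, o) = 1/(3 + F)
(r(3, 6) + (3 + 15))² + C = (1/(3 + 3) + (3 + 15))² - 3026 = (1/6 + 18)² - 3026 = (⅙ + 18)² - 3026 = (109/6)² - 3026 = 11881/36 - 3026 = -97055/36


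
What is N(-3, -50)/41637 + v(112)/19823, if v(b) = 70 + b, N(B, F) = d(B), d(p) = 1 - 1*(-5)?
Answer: 2565624/275123417 ≈ 0.0093254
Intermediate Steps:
d(p) = 6 (d(p) = 1 + 5 = 6)
N(B, F) = 6
N(-3, -50)/41637 + v(112)/19823 = 6/41637 + (70 + 112)/19823 = 6*(1/41637) + 182*(1/19823) = 2/13879 + 182/19823 = 2565624/275123417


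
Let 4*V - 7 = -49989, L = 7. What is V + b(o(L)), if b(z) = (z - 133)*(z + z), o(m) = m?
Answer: -28519/2 ≈ -14260.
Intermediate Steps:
V = -24991/2 (V = 7/4 + (1/4)*(-49989) = 7/4 - 49989/4 = -24991/2 ≈ -12496.)
b(z) = 2*z*(-133 + z) (b(z) = (-133 + z)*(2*z) = 2*z*(-133 + z))
V + b(o(L)) = -24991/2 + 2*7*(-133 + 7) = -24991/2 + 2*7*(-126) = -24991/2 - 1764 = -28519/2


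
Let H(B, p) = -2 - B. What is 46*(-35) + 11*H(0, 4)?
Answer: -1632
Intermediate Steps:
46*(-35) + 11*H(0, 4) = 46*(-35) + 11*(-2 - 1*0) = -1610 + 11*(-2 + 0) = -1610 + 11*(-2) = -1610 - 22 = -1632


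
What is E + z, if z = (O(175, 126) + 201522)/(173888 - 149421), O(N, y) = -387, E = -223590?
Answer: -5470375395/24467 ≈ -2.2358e+5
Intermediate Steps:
z = 201135/24467 (z = (-387 + 201522)/(173888 - 149421) = 201135/24467 ≈ 8.2207)
E + z = -223590 + 201135/24467 = -5470375395/24467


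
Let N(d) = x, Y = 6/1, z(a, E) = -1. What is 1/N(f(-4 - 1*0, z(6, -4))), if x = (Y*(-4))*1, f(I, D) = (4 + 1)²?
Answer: -1/24 ≈ -0.041667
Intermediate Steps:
Y = 6 (Y = 6*1 = 6)
f(I, D) = 25 (f(I, D) = 5² = 25)
x = -24 (x = (6*(-4))*1 = -24*1 = -24)
N(d) = -24
1/N(f(-4 - 1*0, z(6, -4))) = 1/(-24) = -1/24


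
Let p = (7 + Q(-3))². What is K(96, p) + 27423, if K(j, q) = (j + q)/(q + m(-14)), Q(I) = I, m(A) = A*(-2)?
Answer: 301681/11 ≈ 27426.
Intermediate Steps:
m(A) = -2*A
p = 16 (p = (7 - 3)² = 4² = 16)
K(j, q) = (j + q)/(28 + q) (K(j, q) = (j + q)/(q - 2*(-14)) = (j + q)/(q + 28) = (j + q)/(28 + q))
K(96, p) + 27423 = (96 + 16)/(28 + 16) + 27423 = 112/44 + 27423 = (1/44)*112 + 27423 = 28/11 + 27423 = 301681/11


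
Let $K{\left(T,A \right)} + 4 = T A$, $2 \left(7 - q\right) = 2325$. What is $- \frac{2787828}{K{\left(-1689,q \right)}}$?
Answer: $- \frac{5575656}{3903271} \approx -1.4285$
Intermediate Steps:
$q = - \frac{2311}{2}$ ($q = 7 - \frac{2325}{2} = - \frac{2311}{2} \approx -1155.5$)
$K{\left(T,A \right)} = -4 + A T$ ($K{\left(T,A \right)} = -4 + T A = -4 + A T$)
$- \frac{2787828}{K{\left(-1689,q \right)}} = - \frac{2787828}{-4 - - \frac{3903279}{2}} = - \frac{2787828}{-4 + \frac{3903279}{2}} = - \frac{2787828}{\frac{3903271}{2}} = \left(-2787828\right) \frac{2}{3903271} = - \frac{5575656}{3903271}$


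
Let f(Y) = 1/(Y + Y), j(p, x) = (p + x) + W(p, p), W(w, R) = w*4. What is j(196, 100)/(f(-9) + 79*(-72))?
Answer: -3888/20477 ≈ -0.18987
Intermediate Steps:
W(w, R) = 4*w
j(p, x) = x + 5*p (j(p, x) = (p + x) + 4*p = x + 5*p)
f(Y) = 1/(2*Y)
j(196, 100)/(f(-9) + 79*(-72)) = (100 + 5*196)/((½)/(-9) + 79*(-72)) = (100 + 980)/((½)*(-⅑) - 5688) = 1080/(-1/18 - 5688) = 1080/(-102385/18) = 1080*(-18/102385) = -3888/20477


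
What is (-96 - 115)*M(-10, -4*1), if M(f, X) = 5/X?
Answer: 1055/4 ≈ 263.75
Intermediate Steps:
(-96 - 115)*M(-10, -4*1) = (-96 - 115)*(5/((-4*1))) = -1055/(-4) = -1055*(-1)/4 = -211*(-5/4) = 1055/4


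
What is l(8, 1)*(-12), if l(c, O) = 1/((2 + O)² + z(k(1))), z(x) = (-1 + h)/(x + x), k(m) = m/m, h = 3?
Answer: -6/5 ≈ -1.2000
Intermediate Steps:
k(m) = 1
z(x) = 1/x (z(x) = (-1 + 3)/(x + x) = 2/((2*x)) = 2*(1/(2*x)) = 1/x)
l(c, O) = 1/(1 + (2 + O)²) (l(c, O) = 1/((2 + O)² + 1/1) = 1/((2 + O)² + 1) = 1/(1 + (2 + O)²))
l(8, 1)*(-12) = -12/(1 + (2 + 1)²) = -12/(1 + 3²) = -12/(1 + 9) = -12/10 = (⅒)*(-12) = -6/5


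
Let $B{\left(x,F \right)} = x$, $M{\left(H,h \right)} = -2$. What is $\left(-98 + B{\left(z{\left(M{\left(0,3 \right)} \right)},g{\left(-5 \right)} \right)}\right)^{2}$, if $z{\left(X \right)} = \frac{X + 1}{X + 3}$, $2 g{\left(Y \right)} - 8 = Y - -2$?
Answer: $9801$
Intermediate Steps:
$g{\left(Y \right)} = 5 + \frac{Y}{2}$ ($g{\left(Y \right)} = 4 + \frac{Y - -2}{2} = 4 + \frac{Y + 2}{2} = 4 + \frac{2 + Y}{2} = 4 + \left(1 + \frac{Y}{2}\right) = 5 + \frac{Y}{2}$)
$z{\left(X \right)} = \frac{1 + X}{3 + X}$
$\left(-98 + B{\left(z{\left(M{\left(0,3 \right)} \right)},g{\left(-5 \right)} \right)}\right)^{2} = \left(-98 + \frac{1 - 2}{3 - 2}\right)^{2} = \left(-98 + 1^{-1} \left(-1\right)\right)^{2} = \left(-98 + 1 \left(-1\right)\right)^{2} = \left(-98 - 1\right)^{2} = \left(-99\right)^{2} = 9801$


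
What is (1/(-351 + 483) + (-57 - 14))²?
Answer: 87815641/17424 ≈ 5039.9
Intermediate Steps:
(1/(-351 + 483) + (-57 - 14))² = (1/132 - 71)² = (-9371/132)² = 87815641/17424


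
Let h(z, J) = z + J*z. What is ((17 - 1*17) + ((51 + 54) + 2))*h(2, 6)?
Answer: 1498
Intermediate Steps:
((17 - 1*17) + ((51 + 54) + 2))*h(2, 6) = ((17 - 1*17) + ((51 + 54) + 2))*(2*(1 + 6)) = ((17 - 17) + (105 + 2))*(2*7) = (0 + 107)*14 = 107*14 = 1498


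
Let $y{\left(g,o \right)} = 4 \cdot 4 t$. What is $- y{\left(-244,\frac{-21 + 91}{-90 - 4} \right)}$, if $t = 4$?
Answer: $-64$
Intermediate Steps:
$y{\left(g,o \right)} = 64$ ($y{\left(g,o \right)} = 4 \cdot 4 \cdot 4 = 16 \cdot 4 = 64$)
$- y{\left(-244,\frac{-21 + 91}{-90 - 4} \right)} = \left(-1\right) 64 = -64$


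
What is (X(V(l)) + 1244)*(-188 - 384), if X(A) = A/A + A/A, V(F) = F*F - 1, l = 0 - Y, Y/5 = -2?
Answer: -712712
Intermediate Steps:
Y = -10 (Y = 5*(-2) = -10)
l = 10 (l = 0 - 1*(-10) = 0 + 10 = 10)
V(F) = -1 + F² (V(F) = F² - 1 = -1 + F²)
X(A) = 2 (X(A) = 1 + 1 = 2)
(X(V(l)) + 1244)*(-188 - 384) = (2 + 1244)*(-188 - 384) = 1246*(-572) = -712712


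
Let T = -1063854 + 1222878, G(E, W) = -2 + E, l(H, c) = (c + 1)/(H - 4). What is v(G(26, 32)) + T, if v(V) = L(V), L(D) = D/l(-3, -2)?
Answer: 159192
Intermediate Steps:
l(H, c) = (1 + c)/(-4 + H)
L(D) = 7*D (L(D) = D/(((1 - 2)/(-4 - 3))) = D/((-1/(-7))) = D/((-⅐*(-1))) = D/(⅐) = D*7 = 7*D)
v(V) = 7*V
T = 159024
v(G(26, 32)) + T = 7*(-2 + 26) + 159024 = 7*24 + 159024 = 168 + 159024 = 159192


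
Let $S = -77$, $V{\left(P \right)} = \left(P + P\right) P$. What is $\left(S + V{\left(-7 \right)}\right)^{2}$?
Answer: $441$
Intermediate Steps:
$V{\left(P \right)} = 2 P^{2}$ ($V{\left(P \right)} = 2 P P = 2 P^{2}$)
$\left(S + V{\left(-7 \right)}\right)^{2} = \left(-77 + 2 \left(-7\right)^{2}\right)^{2} = \left(-77 + 2 \cdot 49\right)^{2} = \left(-77 + 98\right)^{2} = 21^{2} = 441$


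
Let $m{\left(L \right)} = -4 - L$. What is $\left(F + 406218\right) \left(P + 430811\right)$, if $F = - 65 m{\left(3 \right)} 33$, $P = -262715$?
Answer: $70807582368$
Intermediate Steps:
$F = 15015$ ($F = - 65 \left(-4 - 3\right) 33 = \left(-65\right) \left(-7\right) 33 = 455 \cdot 33 = 15015$)
$\left(F + 406218\right) \left(P + 430811\right) = \left(15015 + 406218\right) \left(-262715 + 430811\right) = 421233 \cdot 168096 = 70807582368$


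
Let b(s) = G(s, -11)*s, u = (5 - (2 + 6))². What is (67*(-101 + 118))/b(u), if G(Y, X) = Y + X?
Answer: -1139/18 ≈ -63.278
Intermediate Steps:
G(Y, X) = X + Y
u = 9 (u = (5 - 1*8)² = (5 - 8)² = (-3)² = 9)
b(s) = s*(-11 + s) (b(s) = (-11 + s)*s = s*(-11 + s))
(67*(-101 + 118))/b(u) = (67*(-101 + 118))/((9*(-11 + 9))) = (67*17)/((9*(-2))) = 1139/(-18) = 1139*(-1/18) = -1139/18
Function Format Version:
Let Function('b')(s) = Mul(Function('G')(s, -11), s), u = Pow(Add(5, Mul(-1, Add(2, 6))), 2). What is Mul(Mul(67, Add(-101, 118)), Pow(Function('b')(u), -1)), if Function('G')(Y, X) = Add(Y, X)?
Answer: Rational(-1139, 18) ≈ -63.278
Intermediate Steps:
Function('G')(Y, X) = Add(X, Y)
u = 9 (u = Pow(Add(5, Mul(-1, 8)), 2) = Pow(Add(5, -8), 2) = Pow(-3, 2) = 9)
Function('b')(s) = Mul(s, Add(-11, s)) (Function('b')(s) = Mul(Add(-11, s), s) = Mul(s, Add(-11, s)))
Mul(Mul(67, Add(-101, 118)), Pow(Function('b')(u), -1)) = Mul(Mul(67, Add(-101, 118)), Pow(Mul(9, Add(-11, 9)), -1)) = Mul(Mul(67, 17), Pow(Mul(9, -2), -1)) = Mul(1139, Pow(-18, -1)) = Mul(1139, Rational(-1, 18)) = Rational(-1139, 18)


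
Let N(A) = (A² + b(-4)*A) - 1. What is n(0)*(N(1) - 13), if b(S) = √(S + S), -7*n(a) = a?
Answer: 0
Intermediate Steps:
n(a) = -a/7
b(S) = √2*√S (b(S) = √(2*S) = √2*√S)
N(A) = -1 + A² + 2*I*A*√2 (N(A) = (A² + (√2*√(-4))*A) - 1 = (A² + (√2*(2*I))*A) - 1 = (A² + (2*I*√2)*A) - 1 = (A² + 2*I*A*√2) - 1 = -1 + A² + 2*I*A*√2)
n(0)*(N(1) - 13) = (-⅐*0)*((-1 + 1² + 2*I*1*√2) - 13) = 0*((-1 + 1 + 2*I*√2) - 13) = 0*(2*I*√2 - 13) = 0*(-13 + 2*I*√2) = 0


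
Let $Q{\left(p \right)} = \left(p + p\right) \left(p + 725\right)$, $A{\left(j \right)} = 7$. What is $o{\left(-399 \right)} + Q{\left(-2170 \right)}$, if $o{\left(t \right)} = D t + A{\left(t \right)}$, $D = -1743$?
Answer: $6966764$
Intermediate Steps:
$Q{\left(p \right)} = 2 p \left(725 + p\right)$
$o{\left(t \right)} = 7 - 1743 t$ ($o{\left(t \right)} = - 1743 t + 7 = 7 - 1743 t$)
$o{\left(-399 \right)} + Q{\left(-2170 \right)} = \left(7 - -695457\right) + 2 \left(-2170\right) \left(725 - 2170\right) = \left(7 + 695457\right) + 2 \left(-2170\right) \left(-1445\right) = 695464 + 6271300 = 6966764$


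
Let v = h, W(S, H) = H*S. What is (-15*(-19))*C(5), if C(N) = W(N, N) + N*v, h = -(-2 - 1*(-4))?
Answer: 4275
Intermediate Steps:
h = -2 (h = -(-2 + 4) = -1*2 = -2)
v = -2
C(N) = N² - 2*N (C(N) = N*N + N*(-2) = N² - 2*N)
(-15*(-19))*C(5) = (-15*(-19))*(5*(-2 + 5)) = 285*(5*3) = 285*15 = 4275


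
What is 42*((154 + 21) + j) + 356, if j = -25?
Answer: 6656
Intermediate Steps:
42*((154 + 21) + j) + 356 = 42*((154 + 21) - 25) + 356 = 42*(175 - 25) + 356 = 42*150 + 356 = 6300 + 356 = 6656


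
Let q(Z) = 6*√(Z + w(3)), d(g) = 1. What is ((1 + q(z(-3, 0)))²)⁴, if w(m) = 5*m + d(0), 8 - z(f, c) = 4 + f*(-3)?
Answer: 26341021873 + 3033581808*√11 ≈ 3.6402e+10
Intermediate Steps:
z(f, c) = 4 + 3*f (z(f, c) = 8 - (4 + f*(-3)) = 8 - (4 - 3*f) = 8 + (-4 + 3*f) = 4 + 3*f)
w(m) = 1 + 5*m (w(m) = 5*m + 1 = 1 + 5*m)
q(Z) = 6*√(16 + Z) (q(Z) = 6*√(Z + (1 + 5*3)) = 6*√(Z + (1 + 15)) = 6*√(Z + 16) = 6*√(16 + Z))
((1 + q(z(-3, 0)))²)⁴ = ((1 + 6*√(16 + (4 + 3*(-3))))²)⁴ = ((1 + 6*√(16 + (4 - 9)))²)⁴ = ((1 + 6*√(16 - 5))²)⁴ = ((1 + 6*√11)²)⁴ = (1 + 6*√11)⁸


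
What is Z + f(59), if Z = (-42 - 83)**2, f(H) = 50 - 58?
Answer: 15617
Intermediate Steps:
f(H) = -8
Z = 15625 (Z = (-125)**2 = 15625)
Z + f(59) = 15625 - 8 = 15617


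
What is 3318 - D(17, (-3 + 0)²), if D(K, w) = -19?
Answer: 3337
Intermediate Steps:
3318 - D(17, (-3 + 0)²) = 3318 - 1*(-19) = 3318 + 19 = 3337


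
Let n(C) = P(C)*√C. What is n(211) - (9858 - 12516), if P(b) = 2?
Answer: 2658 + 2*√211 ≈ 2687.1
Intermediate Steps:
n(C) = 2*√C
n(211) - (9858 - 12516) = 2*√211 - (9858 - 12516) = 2*√211 - 1*(-2658) = 2*√211 + 2658 = 2658 + 2*√211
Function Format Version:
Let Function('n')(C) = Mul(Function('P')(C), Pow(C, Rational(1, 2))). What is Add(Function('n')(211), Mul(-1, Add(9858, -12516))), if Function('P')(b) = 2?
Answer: Add(2658, Mul(2, Pow(211, Rational(1, 2)))) ≈ 2687.1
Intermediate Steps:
Function('n')(C) = Mul(2, Pow(C, Rational(1, 2)))
Add(Function('n')(211), Mul(-1, Add(9858, -12516))) = Add(Mul(2, Pow(211, Rational(1, 2))), Mul(-1, Add(9858, -12516))) = Add(Mul(2, Pow(211, Rational(1, 2))), Mul(-1, -2658)) = Add(Mul(2, Pow(211, Rational(1, 2))), 2658) = Add(2658, Mul(2, Pow(211, Rational(1, 2))))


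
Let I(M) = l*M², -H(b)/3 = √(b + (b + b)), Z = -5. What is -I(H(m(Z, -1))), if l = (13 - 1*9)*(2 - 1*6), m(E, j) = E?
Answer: -2160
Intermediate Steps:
l = -16 (l = (13 - 9)*(2 - 6) = 4*(-4) = -16)
H(b) = -3*√3*√b (H(b) = -3*√(b + (b + b)) = -3*√(b + 2*b) = -3*√3*√b)
I(M) = -16*M²
-I(H(m(Z, -1))) = -(-16)*(-3*√3*√(-5))² = -(-16)*(-3*√3*I*√5)² = -(-16)*(-3*I*√15)² = -(-16)*(-135) = -1*2160 = -2160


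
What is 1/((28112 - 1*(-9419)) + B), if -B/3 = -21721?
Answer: 1/102694 ≈ 9.7377e-6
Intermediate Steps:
B = 65163 (B = -3*(-21721) = 65163)
1/((28112 - 1*(-9419)) + B) = 1/((28112 - 1*(-9419)) + 65163) = 1/((28112 + 9419) + 65163) = 1/(37531 + 65163) = 1/102694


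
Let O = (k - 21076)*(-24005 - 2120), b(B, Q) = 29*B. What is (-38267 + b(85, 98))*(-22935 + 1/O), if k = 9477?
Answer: 248818621822985448/303023875 ≈ 8.2112e+8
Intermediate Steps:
O = 303023875 (O = (9477 - 21076)*(-24005 - 2120) = -11599*(-26125) = 303023875)
(-38267 + b(85, 98))*(-22935 + 1/O) = (-38267 + 29*85)*(-22935 + 1/303023875) = (-38267 + 2465)*(-22935 + 1/303023875) = -35802*(-6949852573124/303023875) = 248818621822985448/303023875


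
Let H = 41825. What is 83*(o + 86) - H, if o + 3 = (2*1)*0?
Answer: -34936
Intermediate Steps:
o = -3 (o = -3 + (2*1)*0 = -3 + 2*0 = -3 + 0 = -3)
83*(o + 86) - H = 83*(-3 + 86) - 1*41825 = 83*83 - 41825 = 6889 - 41825 = -34936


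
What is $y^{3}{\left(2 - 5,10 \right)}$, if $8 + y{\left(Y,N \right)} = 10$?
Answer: $8$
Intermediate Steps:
$y{\left(Y,N \right)} = 2$ ($y{\left(Y,N \right)} = -8 + 10 = 2$)
$y^{3}{\left(2 - 5,10 \right)} = 2^{3} = 8$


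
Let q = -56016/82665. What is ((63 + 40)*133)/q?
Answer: -125825315/6224 ≈ -20216.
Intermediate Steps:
q = -6224/9185 (q = -56016*1/82665 = -6224/9185 ≈ -0.67763)
((63 + 40)*133)/q = ((63 + 40)*133)/(-6224/9185) = (103*133)*(-9185/6224) = 13699*(-9185/6224) = -125825315/6224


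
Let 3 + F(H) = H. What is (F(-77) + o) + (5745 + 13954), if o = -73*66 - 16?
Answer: 14785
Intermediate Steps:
F(H) = -3 + H
o = -4834 (o = -4818 - 16 = -4834)
(F(-77) + o) + (5745 + 13954) = ((-3 - 77) - 4834) + (5745 + 13954) = (-80 - 4834) + 19699 = -4914 + 19699 = 14785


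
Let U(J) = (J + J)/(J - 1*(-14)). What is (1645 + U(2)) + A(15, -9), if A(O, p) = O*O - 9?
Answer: 7445/4 ≈ 1861.3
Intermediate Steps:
U(J) = 2*J/(14 + J) (U(J) = (2*J)/(J + 14) = (2*J)/(14 + J) = 2*J/(14 + J))
A(O, p) = -9 + O² (A(O, p) = O² - 9 = -9 + O²)
(1645 + U(2)) + A(15, -9) = (1645 + 2*2/(14 + 2)) + (-9 + 15²) = (1645 + 2*2/16) + (-9 + 225) = (1645 + 2*2*(1/16)) + 216 = (1645 + ¼) + 216 = 6581/4 + 216 = 7445/4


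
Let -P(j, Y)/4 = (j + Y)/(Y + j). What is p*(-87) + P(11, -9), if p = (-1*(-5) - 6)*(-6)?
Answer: -526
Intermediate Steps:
p = 6 (p = (5 - 6)*(-6) = -1*(-6) = 6)
P(j, Y) = -4 (P(j, Y) = -4*(j + Y)/(Y + j) = -4*(Y + j)/(Y + j) = -4*1 = -4)
p*(-87) + P(11, -9) = 6*(-87) - 4 = -522 - 4 = -526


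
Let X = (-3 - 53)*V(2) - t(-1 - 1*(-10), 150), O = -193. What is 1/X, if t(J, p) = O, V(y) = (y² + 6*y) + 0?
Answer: -1/703 ≈ -0.0014225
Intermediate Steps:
V(y) = y² + 6*y
t(J, p) = -193
X = -703 (X = (-3 - 53)*(2*(6 + 2)) - 1*(-193) = -112*8 + 193 = -56*16 + 193 = -896 + 193 = -703)
1/X = 1/(-703) = -1/703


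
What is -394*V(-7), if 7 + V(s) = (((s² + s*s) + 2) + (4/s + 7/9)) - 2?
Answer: -2263924/63 ≈ -35935.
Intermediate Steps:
V(s) = -56/9 + 2*s² + 4/s (V(s) = -7 + ((((s² + s*s) + 2) + (4/s + 7/9)) - 2) = -7 + ((((s² + s²) + 2) + (4/s + 7*(⅑))) - 2) = -7 + (((2*s² + 2) + (4/s + 7/9)) - 2) = -7 + (((2 + 2*s²) + (7/9 + 4/s)) - 2) = -7 + ((25/9 + 2*s² + 4/s) - 2) = -7 + (7/9 + 2*s² + 4/s) = -56/9 + 2*s² + 4/s)
-394*V(-7) = -394*(-56/9 + 2*(-7)² + 4/(-7)) = -394*(-56/9 + 2*49 + 4*(-⅐)) = -394*(-56/9 + 98 - 4/7) = -394*5746/63 = -2263924/63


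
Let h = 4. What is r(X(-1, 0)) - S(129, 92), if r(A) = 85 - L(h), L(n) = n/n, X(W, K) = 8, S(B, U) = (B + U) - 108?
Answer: -29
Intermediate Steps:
S(B, U) = -108 + B + U
L(n) = 1
r(A) = 84 (r(A) = 85 - 1*1 = 85 - 1 = 84)
r(X(-1, 0)) - S(129, 92) = 84 - (-108 + 129 + 92) = 84 - 1*113 = 84 - 113 = -29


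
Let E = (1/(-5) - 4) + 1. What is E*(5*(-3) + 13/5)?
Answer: 992/25 ≈ 39.680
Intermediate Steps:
E = -16/5 (E = (-⅕ - 4) + 1 = -21/5 + 1 = -16/5 ≈ -3.2000)
E*(5*(-3) + 13/5) = -16*(5*(-3) + 13/5)/5 = -16*(-15 + 13*(⅕))/5 = -16*(-15 + 13/5)/5 = -16/5*(-62/5) = 992/25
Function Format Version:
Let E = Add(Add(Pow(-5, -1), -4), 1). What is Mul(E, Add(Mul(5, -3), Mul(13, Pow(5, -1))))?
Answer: Rational(992, 25) ≈ 39.680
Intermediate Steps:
E = Rational(-16, 5) (E = Add(Add(Rational(-1, 5), -4), 1) = Add(Rational(-21, 5), 1) = Rational(-16, 5) ≈ -3.2000)
Mul(E, Add(Mul(5, -3), Mul(13, Pow(5, -1)))) = Mul(Rational(-16, 5), Add(Mul(5, -3), Mul(13, Pow(5, -1)))) = Mul(Rational(-16, 5), Add(-15, Mul(13, Rational(1, 5)))) = Mul(Rational(-16, 5), Add(-15, Rational(13, 5))) = Mul(Rational(-16, 5), Rational(-62, 5)) = Rational(992, 25)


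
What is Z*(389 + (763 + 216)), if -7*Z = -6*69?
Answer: 566352/7 ≈ 80907.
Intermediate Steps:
Z = 414/7 (Z = -(-6)*69/7 = -1/7*(-414) = 414/7 ≈ 59.143)
Z*(389 + (763 + 216)) = 414*(389 + (763 + 216))/7 = 414*(389 + 979)/7 = (414/7)*1368 = 566352/7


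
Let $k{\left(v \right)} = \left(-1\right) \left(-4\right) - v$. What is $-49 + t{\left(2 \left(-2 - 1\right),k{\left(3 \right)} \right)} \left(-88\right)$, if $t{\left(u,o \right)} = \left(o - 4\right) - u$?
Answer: $-313$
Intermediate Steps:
$k{\left(v \right)} = 4 - v$
$t{\left(u,o \right)} = -4 + o - u$ ($t{\left(u,o \right)} = \left(-4 + o\right) - u = -4 + o - u$)
$-49 + t{\left(2 \left(-2 - 1\right),k{\left(3 \right)} \right)} \left(-88\right) = -49 + \left(-4 + \left(4 - 3\right) - 2 \left(-2 - 1\right)\right) \left(-88\right) = -49 + \left(-4 + \left(4 - 3\right) - 2 \left(-3\right)\right) \left(-88\right) = -49 + \left(-4 + 1 - -6\right) \left(-88\right) = -49 + \left(-4 + 1 + 6\right) \left(-88\right) = -49 + 3 \left(-88\right) = -49 - 264 = -313$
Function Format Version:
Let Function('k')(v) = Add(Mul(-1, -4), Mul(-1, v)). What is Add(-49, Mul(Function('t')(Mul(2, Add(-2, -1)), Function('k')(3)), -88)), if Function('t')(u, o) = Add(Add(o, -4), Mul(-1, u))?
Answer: -313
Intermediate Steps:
Function('k')(v) = Add(4, Mul(-1, v))
Function('t')(u, o) = Add(-4, o, Mul(-1, u)) (Function('t')(u, o) = Add(Add(-4, o), Mul(-1, u)) = Add(-4, o, Mul(-1, u)))
Add(-49, Mul(Function('t')(Mul(2, Add(-2, -1)), Function('k')(3)), -88)) = Add(-49, Mul(Add(-4, Add(4, Mul(-1, 3)), Mul(-1, Mul(2, Add(-2, -1)))), -88)) = Add(-49, Mul(Add(-4, Add(4, -3), Mul(-1, Mul(2, -3))), -88)) = Add(-49, Mul(Add(-4, 1, Mul(-1, -6)), -88)) = Add(-49, Mul(Add(-4, 1, 6), -88)) = Add(-49, Mul(3, -88)) = Add(-49, -264) = -313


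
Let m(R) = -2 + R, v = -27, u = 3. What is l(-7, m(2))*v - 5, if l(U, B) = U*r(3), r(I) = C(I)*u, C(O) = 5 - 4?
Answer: 562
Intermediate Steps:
C(O) = 1
r(I) = 3 (r(I) = 1*3 = 3)
l(U, B) = 3*U (l(U, B) = U*3 = 3*U)
l(-7, m(2))*v - 5 = (3*(-7))*(-27) - 5 = -21*(-27) - 5 = 567 - 5 = 562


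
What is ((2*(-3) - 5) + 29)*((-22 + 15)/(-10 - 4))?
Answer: 9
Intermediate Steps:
((2*(-3) - 5) + 29)*((-22 + 15)/(-10 - 4)) = ((-6 - 5) + 29)*(-7/(-14)) = (-11 + 29)*(-7*(-1/14)) = 18*(½) = 9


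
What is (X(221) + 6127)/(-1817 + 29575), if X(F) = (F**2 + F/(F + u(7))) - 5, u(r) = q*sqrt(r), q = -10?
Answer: 1323011312/668148939 + 1105*sqrt(7)/668148939 ≈ 1.9801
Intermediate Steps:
u(r) = -10*sqrt(r)
X(F) = -5 + F**2 + F/(F - 10*sqrt(7)) (X(F) = (F**2 + F/(F - 10*sqrt(7))) - 5 = -5 + F**2 + F/(F - 10*sqrt(7)))
(X(221) + 6127)/(-1817 + 29575) = ((221**3 - 4*221 + 50*sqrt(7) - 10*sqrt(7)*221**2)/(221 - 10*sqrt(7)) + 6127)/(-1817 + 29575) = ((10793861 - 884 + 50*sqrt(7) - 10*sqrt(7)*48841)/(221 - 10*sqrt(7)) + 6127)/27758 = ((10793861 - 884 + 50*sqrt(7) - 488410*sqrt(7))/(221 - 10*sqrt(7)) + 6127)*(1/27758) = ((10792977 - 488360*sqrt(7))/(221 - 10*sqrt(7)) + 6127)*(1/27758) = (6127 + (10792977 - 488360*sqrt(7))/(221 - 10*sqrt(7)))*(1/27758) = 6127/27758 + (10792977 - 488360*sqrt(7))/(27758*(221 - 10*sqrt(7)))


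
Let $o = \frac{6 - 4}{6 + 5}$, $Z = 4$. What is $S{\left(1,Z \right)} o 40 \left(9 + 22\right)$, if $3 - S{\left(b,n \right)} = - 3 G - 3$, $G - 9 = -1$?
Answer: $\frac{74400}{11} \approx 6763.6$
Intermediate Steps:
$G = 8$ ($G = 9 - 1 = 8$)
$o = \frac{2}{11} \approx 0.18182$
$S{\left(b,n \right)} = 30$ ($S{\left(b,n \right)} = 3 - \left(\left(-3\right) 8 - 3\right) = 3 - \left(-24 - 3\right) = 3 - -27 = 3 + 27 = 30$)
$S{\left(1,Z \right)} o 40 \left(9 + 22\right) = 30 \cdot \frac{2}{11} \cdot 40 \left(9 + 22\right) = \frac{60}{11} \cdot 40 \cdot 31 = \frac{2400}{11} \cdot 31 = \frac{74400}{11}$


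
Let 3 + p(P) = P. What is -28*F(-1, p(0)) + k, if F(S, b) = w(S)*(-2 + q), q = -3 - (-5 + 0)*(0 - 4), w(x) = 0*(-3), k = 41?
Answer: 41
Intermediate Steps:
p(P) = -3 + P
w(x) = 0
q = -23 (q = -3 - (-5)*(-4) = -3 - 1*20 = -3 - 20 = -23)
F(S, b) = 0 (F(S, b) = 0*(-2 - 23) = 0*(-25) = 0)
-28*F(-1, p(0)) + k = -28*0 + 41 = 0 + 41 = 41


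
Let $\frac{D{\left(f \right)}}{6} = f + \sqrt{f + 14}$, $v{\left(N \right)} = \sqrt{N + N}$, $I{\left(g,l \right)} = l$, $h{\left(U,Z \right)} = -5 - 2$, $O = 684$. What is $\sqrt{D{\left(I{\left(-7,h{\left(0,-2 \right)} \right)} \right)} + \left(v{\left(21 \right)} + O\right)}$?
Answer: $\sqrt{642 + \sqrt{42} + 6 \sqrt{7}} \approx 25.775$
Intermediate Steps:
$h{\left(U,Z \right)} = -7$ ($h{\left(U,Z \right)} = -5 - 2 = -7$)
$v{\left(N \right)} = \sqrt{2} \sqrt{N}$ ($v{\left(N \right)} = \sqrt{2 N} = \sqrt{2} \sqrt{N}$)
$D{\left(f \right)} = 6 f + 6 \sqrt{14 + f}$ ($D{\left(f \right)} = 6 \left(f + \sqrt{f + 14}\right) = 6 \left(f + \sqrt{14 + f}\right) = 6 f + 6 \sqrt{14 + f}$)
$\sqrt{D{\left(I{\left(-7,h{\left(0,-2 \right)} \right)} \right)} + \left(v{\left(21 \right)} + O\right)} = \sqrt{\left(6 \left(-7\right) + 6 \sqrt{14 - 7}\right) + \left(\sqrt{2} \sqrt{21} + 684\right)} = \sqrt{\left(-42 + 6 \sqrt{7}\right) + \left(\sqrt{42} + 684\right)} = \sqrt{\left(-42 + 6 \sqrt{7}\right) + \left(684 + \sqrt{42}\right)} = \sqrt{642 + \sqrt{42} + 6 \sqrt{7}}$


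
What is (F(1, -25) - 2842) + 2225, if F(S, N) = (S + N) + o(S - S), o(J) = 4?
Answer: -637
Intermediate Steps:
F(S, N) = 4 + N + S (F(S, N) = (S + N) + 4 = (N + S) + 4 = 4 + N + S)
(F(1, -25) - 2842) + 2225 = ((4 - 25 + 1) - 2842) + 2225 = (-20 - 2842) + 2225 = -2862 + 2225 = -637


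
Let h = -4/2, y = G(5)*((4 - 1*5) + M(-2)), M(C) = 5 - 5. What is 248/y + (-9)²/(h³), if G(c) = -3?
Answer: 1741/24 ≈ 72.542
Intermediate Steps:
M(C) = 0
y = 3 (y = -3*((4 - 1*5) + 0) = -3*((4 - 5) + 0) = -3*(-1 + 0) = -3*(-1) = 3)
h = -2 (h = -4*½ = -2)
248/y + (-9)²/(h³) = 248/3 + (-9)²/((-2)³) = 248*(⅓) + 81/(-8) = 248/3 + 81*(-⅛) = 248/3 - 81/8 = 1741/24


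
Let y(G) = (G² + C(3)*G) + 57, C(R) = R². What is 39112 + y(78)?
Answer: 45955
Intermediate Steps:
y(G) = 57 + G² + 9*G (y(G) = (G² + 3²*G) + 57 = (G² + 9*G) + 57 = 57 + G² + 9*G)
39112 + y(78) = 39112 + (57 + 78² + 9*78) = 39112 + (57 + 6084 + 702) = 39112 + 6843 = 45955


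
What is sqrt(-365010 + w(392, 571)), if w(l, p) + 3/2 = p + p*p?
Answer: I*sqrt(153598)/2 ≈ 195.96*I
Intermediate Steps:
w(l, p) = -3/2 + p + p**2 (w(l, p) = -3/2 + (p + p*p) = -3/2 + (p + p**2) = -3/2 + p + p**2)
sqrt(-365010 + w(392, 571)) = sqrt(-365010 + (-3/2 + 571 + 571**2)) = sqrt(-365010 + (-3/2 + 571 + 326041)) = sqrt(-365010 + 653221/2) = sqrt(-76799/2) = I*sqrt(153598)/2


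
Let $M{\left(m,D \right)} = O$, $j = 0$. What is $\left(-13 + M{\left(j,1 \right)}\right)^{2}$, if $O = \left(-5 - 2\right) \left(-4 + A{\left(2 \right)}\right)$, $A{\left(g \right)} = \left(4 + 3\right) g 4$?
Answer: $142129$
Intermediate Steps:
$A{\left(g \right)} = 28 g$ ($A{\left(g \right)} = 7 g 4 = 28 g$)
$O = -364$ ($O = \left(-5 - 2\right) \left(-4 + 28 \cdot 2\right) = - 7 \left(-4 + 56\right) = \left(-7\right) 52 = -364$)
$M{\left(m,D \right)} = -364$
$\left(-13 + M{\left(j,1 \right)}\right)^{2} = \left(-13 - 364\right)^{2} = \left(-377\right)^{2} = 142129$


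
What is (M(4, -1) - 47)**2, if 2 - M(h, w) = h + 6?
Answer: 3025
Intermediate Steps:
M(h, w) = -4 - h (M(h, w) = 2 - (h + 6) = 2 - (6 + h) = 2 + (-6 - h) = -4 - h)
(M(4, -1) - 47)**2 = ((-4 - 1*4) - 47)**2 = ((-4 - 4) - 47)**2 = (-8 - 47)**2 = (-55)**2 = 3025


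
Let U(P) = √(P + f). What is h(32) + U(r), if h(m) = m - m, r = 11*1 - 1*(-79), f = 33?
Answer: √123 ≈ 11.091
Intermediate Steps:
r = 90 (r = 11 + 79 = 90)
U(P) = √(33 + P) (U(P) = √(P + 33) = √(33 + P))
h(m) = 0
h(32) + U(r) = 0 + √(33 + 90) = 0 + √123 = √123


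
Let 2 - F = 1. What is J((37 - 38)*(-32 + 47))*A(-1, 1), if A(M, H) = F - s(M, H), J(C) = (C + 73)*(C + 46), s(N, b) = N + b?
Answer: 1798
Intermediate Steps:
F = 1 (F = 2 - 1*1 = 2 - 1 = 1)
J(C) = (46 + C)*(73 + C) (J(C) = (73 + C)*(46 + C) = (46 + C)*(73 + C))
A(M, H) = 1 - H - M (A(M, H) = 1 - (M + H) = 1 - (H + M) = 1 + (-H - M) = 1 - H - M)
J((37 - 38)*(-32 + 47))*A(-1, 1) = (3358 + ((37 - 38)*(-32 + 47))**2 + 119*((37 - 38)*(-32 + 47)))*(1 - 1*1 - 1*(-1)) = (3358 + (-1*15)**2 + 119*(-1*15))*(1 - 1 + 1) = (3358 + (-15)**2 + 119*(-15))*1 = (3358 + 225 - 1785)*1 = 1798*1 = 1798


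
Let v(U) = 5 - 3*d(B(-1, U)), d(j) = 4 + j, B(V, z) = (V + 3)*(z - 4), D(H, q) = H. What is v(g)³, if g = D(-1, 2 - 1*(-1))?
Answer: 12167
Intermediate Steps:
B(V, z) = (-4 + z)*(3 + V) (B(V, z) = (3 + V)*(-4 + z) = (-4 + z)*(3 + V))
g = -1
v(U) = 17 - 6*U (v(U) = 5 - 3*(4 + (-12 - 4*(-1) + 3*U - U)) = 5 - 3*(4 + (-12 + 4 + 3*U - U)) = 5 - 3*(4 + (-8 + 2*U)) = 5 - 3*(-4 + 2*U) = 5 + (12 - 6*U) = 17 - 6*U)
v(g)³ = (17 - 6*(-1))³ = (17 + 6)³ = 23³ = 12167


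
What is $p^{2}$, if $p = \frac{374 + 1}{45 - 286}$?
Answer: $\frac{140625}{58081} \approx 2.4212$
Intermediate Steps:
$p = - \frac{375}{241}$ ($p = \frac{375}{-241} = 375 \left(- \frac{1}{241}\right) = - \frac{375}{241} \approx -1.556$)
$p^{2} = \left(- \frac{375}{241}\right)^{2} = \frac{140625}{58081}$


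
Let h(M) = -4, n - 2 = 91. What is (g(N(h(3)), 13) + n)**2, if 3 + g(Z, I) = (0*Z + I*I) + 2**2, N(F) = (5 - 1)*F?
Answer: 69169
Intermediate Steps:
n = 93 (n = 2 + 91 = 93)
N(F) = 4*F
g(Z, I) = 1 + I**2 (g(Z, I) = -3 + ((0*Z + I*I) + 2**2) = -3 + ((0 + I**2) + 4) = -3 + (I**2 + 4) = -3 + (4 + I**2) = 1 + I**2)
(g(N(h(3)), 13) + n)**2 = ((1 + 13**2) + 93)**2 = ((1 + 169) + 93)**2 = (170 + 93)**2 = 263**2 = 69169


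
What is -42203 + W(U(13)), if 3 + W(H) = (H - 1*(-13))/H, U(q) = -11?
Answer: -464268/11 ≈ -42206.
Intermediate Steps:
W(H) = -3 + (13 + H)/H (W(H) = -3 + (H - 1*(-13))/H = -3 + (H + 13)/H = -3 + (13 + H)/H)
-42203 + W(U(13)) = -42203 + (-2 + 13/(-11)) = -42203 + (-2 + 13*(-1/11)) = -42203 + (-2 - 13/11) = -42203 - 35/11 = -464268/11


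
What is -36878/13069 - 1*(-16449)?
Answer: 214935103/13069 ≈ 16446.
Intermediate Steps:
-36878/13069 - 1*(-16449) = -36878*1/13069 + 16449 = -36878/13069 + 16449 = 214935103/13069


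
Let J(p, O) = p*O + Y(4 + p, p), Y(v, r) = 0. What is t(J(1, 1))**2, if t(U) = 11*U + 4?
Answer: 225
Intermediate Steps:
J(p, O) = O*p (J(p, O) = p*O + 0 = O*p + 0 = O*p)
t(U) = 4 + 11*U
t(J(1, 1))**2 = (4 + 11*(1*1))**2 = (4 + 11*1)**2 = (4 + 11)**2 = 15**2 = 225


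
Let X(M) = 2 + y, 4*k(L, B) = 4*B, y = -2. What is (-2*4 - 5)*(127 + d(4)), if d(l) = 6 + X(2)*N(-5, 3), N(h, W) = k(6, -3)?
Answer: -1729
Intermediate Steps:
k(L, B) = B (k(L, B) = (4*B)/4 = B)
N(h, W) = -3
X(M) = 0 (X(M) = 2 - 2 = 0)
d(l) = 6 (d(l) = 6 + 0*(-3) = 6 + 0 = 6)
(-2*4 - 5)*(127 + d(4)) = (-2*4 - 5)*(127 + 6) = (-8 - 5)*133 = -13*133 = -1729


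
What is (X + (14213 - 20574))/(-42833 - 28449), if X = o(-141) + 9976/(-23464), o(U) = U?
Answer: 19071613/209070106 ≈ 0.091221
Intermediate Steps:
X = -414800/2933 (X = -141 + 9976/(-23464) = -141 + 9976*(-1/23464) = -141 - 1247/2933 = -414800/2933 ≈ -141.43)
(X + (14213 - 20574))/(-42833 - 28449) = (-414800/2933 + (14213 - 20574))/(-42833 - 28449) = (-414800/2933 - 6361)/(-71282) = -19071613/2933*(-1/71282) = 19071613/209070106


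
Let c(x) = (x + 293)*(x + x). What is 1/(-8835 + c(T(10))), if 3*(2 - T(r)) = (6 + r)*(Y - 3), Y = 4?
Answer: -9/96895 ≈ -9.2884e-5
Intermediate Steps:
T(r) = -r/3 (T(r) = 2 - (6 + r)*(4 - 3)/3 = 2 - (6 + r)/3 = 2 + (-2 - r/3) = -r/3)
c(x) = 2*x*(293 + x) (c(x) = (293 + x)*(2*x) = 2*x*(293 + x))
1/(-8835 + c(T(10))) = 1/(-8835 + 2*(-1/3*10)*(293 - 1/3*10)) = 1/(-8835 + 2*(-10/3)*(293 - 10/3)) = 1/(-8835 + 2*(-10/3)*(869/3)) = 1/(-8835 - 17380/9) = 1/(-96895/9) = -9/96895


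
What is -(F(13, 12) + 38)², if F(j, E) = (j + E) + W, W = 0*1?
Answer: -3969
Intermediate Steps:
W = 0
F(j, E) = E + j (F(j, E) = (j + E) + 0 = (E + j) + 0 = E + j)
-(F(13, 12) + 38)² = -((12 + 13) + 38)² = -(25 + 38)² = -1*63² = -1*3969 = -3969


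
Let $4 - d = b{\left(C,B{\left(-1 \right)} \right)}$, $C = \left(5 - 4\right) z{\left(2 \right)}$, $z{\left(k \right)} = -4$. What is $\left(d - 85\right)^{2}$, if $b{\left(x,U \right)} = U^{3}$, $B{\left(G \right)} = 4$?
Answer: $21025$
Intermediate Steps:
$C = -4$ ($C = \left(5 - 4\right) \left(-4\right) = 1 \left(-4\right) = -4$)
$d = -60$ ($d = 4 - 4^{3} = 4 - 64 = -60$)
$\left(d - 85\right)^{2} = \left(-60 - 85\right)^{2} = \left(-145\right)^{2} = 21025$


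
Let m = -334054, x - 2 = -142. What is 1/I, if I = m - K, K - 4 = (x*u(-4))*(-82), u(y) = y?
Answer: -1/288138 ≈ -3.4706e-6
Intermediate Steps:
x = -140 (x = 2 - 142 = -140)
K = -45916 (K = 4 - 140*(-4)*(-82) = 4 + 560*(-82) = 4 - 45920 = -45916)
I = -288138 (I = -334054 - 1*(-45916) = -334054 + 45916 = -288138)
1/I = 1/(-288138) = -1/288138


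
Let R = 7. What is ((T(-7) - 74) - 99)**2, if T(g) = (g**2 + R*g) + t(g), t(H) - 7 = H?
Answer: 29929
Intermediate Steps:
t(H) = 7 + H
T(g) = 7 + g**2 + 8*g (T(g) = (g**2 + 7*g) + (7 + g) = 7 + g**2 + 8*g)
((T(-7) - 74) - 99)**2 = (((7 + (-7)**2 + 8*(-7)) - 74) - 99)**2 = (((7 + 49 - 56) - 74) - 99)**2 = ((0 - 74) - 99)**2 = (-74 - 99)**2 = (-173)**2 = 29929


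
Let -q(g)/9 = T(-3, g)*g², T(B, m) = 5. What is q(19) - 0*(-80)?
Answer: -16245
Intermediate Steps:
q(g) = -45*g²
q(19) - 0*(-80) = -45*19² - 0*(-80) = -45*361 - 1*0 = -16245 + 0 = -16245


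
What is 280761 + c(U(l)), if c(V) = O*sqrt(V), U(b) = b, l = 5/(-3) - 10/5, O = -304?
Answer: 280761 - 304*I*sqrt(33)/3 ≈ 2.8076e+5 - 582.12*I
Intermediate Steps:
l = -11/3 (l = 5*(-1/3) - 10*1/5 = -5/3 - 2 = -11/3 ≈ -3.6667)
c(V) = -304*sqrt(V)
280761 + c(U(l)) = 280761 - 304*I*sqrt(33)/3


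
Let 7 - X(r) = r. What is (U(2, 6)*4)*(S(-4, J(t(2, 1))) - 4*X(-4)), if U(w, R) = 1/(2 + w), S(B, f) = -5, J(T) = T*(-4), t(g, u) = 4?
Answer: -49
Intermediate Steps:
J(T) = -4*T
X(r) = 7 - r
(U(2, 6)*4)*(S(-4, J(t(2, 1))) - 4*X(-4)) = (4/(2 + 2))*(-5 - 4*(7 - 1*(-4))) = (4/4)*(-5 - 4*(7 + 4)) = ((¼)*4)*(-5 - 4*11) = 1*(-5 - 44) = 1*(-49) = -49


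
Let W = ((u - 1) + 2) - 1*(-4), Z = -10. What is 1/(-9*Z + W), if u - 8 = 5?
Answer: 1/108 ≈ 0.0092593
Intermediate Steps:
u = 13 (u = 8 + 5 = 13)
W = 18 (W = ((13 - 1) + 2) - 1*(-4) = (12 + 2) + 4 = 14 + 4 = 18)
1/(-9*Z + W) = 1/(-9*(-10) + 18) = 1/(90 + 18) = 1/108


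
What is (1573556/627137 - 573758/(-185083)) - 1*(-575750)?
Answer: 66829333849689244/116072397371 ≈ 5.7576e+5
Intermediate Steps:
(1573556/627137 - 573758/(-185083)) - 1*(-575750) = (1573556*(1/627137) - 573758*(-1/185083)) + 575750 = (1573556/627137 + 573758/185083) + 575750 = 651063335994/116072397371 + 575750 = 66829333849689244/116072397371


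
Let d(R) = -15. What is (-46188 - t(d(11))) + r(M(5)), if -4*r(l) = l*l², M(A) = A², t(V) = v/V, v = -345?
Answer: -200469/4 ≈ -50117.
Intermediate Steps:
t(V) = -345/V
r(l) = -l³/4 (r(l) = -l*l²/4 = -l³/4)
(-46188 - t(d(11))) + r(M(5)) = (-46188 - (-345)/(-15)) - (5²)³/4 = (-46188 - (-345)*(-1)/15) - ¼*25³ = (-46188 - 1*23) - ¼*15625 = (-46188 - 23) - 15625/4 = -46211 - 15625/4 = -200469/4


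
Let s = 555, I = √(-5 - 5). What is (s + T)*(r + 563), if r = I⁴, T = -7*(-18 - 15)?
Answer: 521118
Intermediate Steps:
I = I*√10 (I = √(-10) = I*√10 ≈ 3.1623*I)
T = 231 (T = -7*(-33) = 231)
r = 100 (r = (I*√10)⁴ = 100)
(s + T)*(r + 563) = (555 + 231)*(100 + 563) = 786*663 = 521118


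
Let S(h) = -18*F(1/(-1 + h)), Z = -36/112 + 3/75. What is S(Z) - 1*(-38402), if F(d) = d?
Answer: 11486398/299 ≈ 38416.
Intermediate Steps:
Z = -197/700 (Z = -36*1/112 + 3*(1/75) = -9/28 + 1/25 = -197/700 ≈ -0.28143)
S(h) = -18/(-1 + h)
S(Z) - 1*(-38402) = -18/(-1 - 197/700) - 1*(-38402) = -18/(-897/700) + 38402 = -18*(-700/897) + 38402 = 4200/299 + 38402 = 11486398/299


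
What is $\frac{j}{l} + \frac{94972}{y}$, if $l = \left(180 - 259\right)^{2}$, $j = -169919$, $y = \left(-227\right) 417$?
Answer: $- \frac{16677082873}{590766819} \approx -28.23$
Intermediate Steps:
$y = -94659$
$l = 6241$ ($l = \left(-79\right)^{2} = 6241$)
$\frac{j}{l} + \frac{94972}{y} = - \frac{169919}{6241} + \frac{94972}{-94659} = \left(-169919\right) \frac{1}{6241} + 94972 \left(- \frac{1}{94659}\right) = - \frac{169919}{6241} - \frac{94972}{94659} = - \frac{16677082873}{590766819}$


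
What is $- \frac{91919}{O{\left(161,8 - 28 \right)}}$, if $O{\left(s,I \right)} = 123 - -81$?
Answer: $- \frac{5407}{12} \approx -450.58$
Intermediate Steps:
$O{\left(s,I \right)} = 204$ ($O{\left(s,I \right)} = 123 + 81 = 204$)
$- \frac{91919}{O{\left(161,8 - 28 \right)}} = - \frac{91919}{204} = \left(-91919\right) \frac{1}{204} = - \frac{5407}{12}$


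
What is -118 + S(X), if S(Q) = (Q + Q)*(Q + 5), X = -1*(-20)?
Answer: 882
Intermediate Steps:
X = 20
S(Q) = 2*Q*(5 + Q) (S(Q) = (2*Q)*(5 + Q) = 2*Q*(5 + Q))
-118 + S(X) = -118 + 2*20*(5 + 20) = -118 + 2*20*25 = -118 + 1000 = 882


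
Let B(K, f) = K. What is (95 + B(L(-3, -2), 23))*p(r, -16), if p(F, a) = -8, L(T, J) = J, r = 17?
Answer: -744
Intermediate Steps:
(95 + B(L(-3, -2), 23))*p(r, -16) = (95 - 2)*(-8) = 93*(-8) = -744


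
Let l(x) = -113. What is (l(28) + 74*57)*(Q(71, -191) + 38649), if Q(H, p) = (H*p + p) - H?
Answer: 101910730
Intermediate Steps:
Q(H, p) = p - H + H*p (Q(H, p) = (p + H*p) - H = p - H + H*p)
(l(28) + 74*57)*(Q(71, -191) + 38649) = (-113 + 74*57)*((-191 - 1*71 + 71*(-191)) + 38649) = (-113 + 4218)*((-191 - 71 - 13561) + 38649) = 4105*(-13823 + 38649) = 4105*24826 = 101910730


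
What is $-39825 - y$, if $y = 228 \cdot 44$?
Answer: $-49857$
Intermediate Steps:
$y = 10032$
$-39825 - y = -39825 - 10032 = -49857$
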